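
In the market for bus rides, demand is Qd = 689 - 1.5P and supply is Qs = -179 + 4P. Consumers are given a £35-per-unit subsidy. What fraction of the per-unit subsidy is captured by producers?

Pre-subsidy: 689 - 1.5P = -179 + 4P gives P* = 1736/11, Q* = 4975/11.
With the rebate, buyers effectively pay Pb = Ps − 35, where Ps is the price sellers receive.
Demand in terms of Ps becomes Qd = 689 − 1.5(Ps − 35) = 741.5 - 1.5Ps. Setting this equal to supply: 741.5 - 1.5Ps = -179 + 4Ps, so Ps = 1841/11.
Buyers pay Pb = 1841/11 − 35 = 1456/11; Q' = -179 + 4·(1841/11) = 5395/11.
Buyers' price falls by P* − Pb = 1736/11 − 1456/11 = 280/11; sellers' price rises by Ps − P* = 1841/11 − 1736/11 = 105/11.
So producers capture (105/11)/35 = 3/11 of each unit of subsidy.

Producer share = 3/11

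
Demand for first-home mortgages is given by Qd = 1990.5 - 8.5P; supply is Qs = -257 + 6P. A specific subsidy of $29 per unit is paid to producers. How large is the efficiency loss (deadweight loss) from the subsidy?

Deadweight loss = $1479

Pre-subsidy: 1990.5 - 8.5P = -257 + 6P gives P* = 155, Q* = 673.
With the subsidy, sellers receive Ps = Pb + 29 for each unit, where Pb is the price buyers pay.
Supply in terms of Pb becomes Qs = -257 + 6(Pb + 29) = -83 + 6Pb. Setting this equal to demand: 1990.5 - 8.5Pb = -83 + 6Pb, so Pb = 143.
Sellers receive Ps = 143 + 29 = 172; Q' = 1990.5 − 8.5·143 = 775.
The subsidy expands output by 775 − 673 = 102 past the efficient level; on those units the gap between marginal cost and willingness to pay runs from 0 up to 29.
DWL = ½ × 29 × 102 = 1479.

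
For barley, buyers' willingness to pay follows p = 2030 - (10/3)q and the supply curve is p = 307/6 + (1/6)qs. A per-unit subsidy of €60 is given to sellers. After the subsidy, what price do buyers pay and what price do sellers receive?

Pre-subsidy: 2030 - (10/3)q = 307/6 + (1/6)q gives q* = 11873/21 and p* = 9160/63.
With the subsidy, sellers receive ps = pb + 60 for each unit, where pb is the price buyers pay.
On the curves, pb = 2030 - (10/3)q and ps = 307/6 + (1/6)q; the wedge ps − pb = 60 gives 307/6 + (1/6)q − (2030 - (10/3)q) = 60, so q' = 12233/21.
Then pb = 2030 − (10/3)·(12233/21) = 5560/63 and ps = 307/6 + (1/6)·(12233/21) = 9340/63.

Buyers pay 5560/63; sellers receive 9340/63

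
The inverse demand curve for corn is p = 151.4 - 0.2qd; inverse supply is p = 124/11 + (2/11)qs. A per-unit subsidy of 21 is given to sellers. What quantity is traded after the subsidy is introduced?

Pre-subsidy: 151.4 - 0.2q = 124/11 + (2/11)q gives q* = 367 and p* = 78.
With the subsidy, sellers receive ps = pb + 21 for each unit, where pb is the price buyers pay.
On the curves, pb = 151.4 - 0.2q and ps = 124/11 + (2/11)q; the wedge ps − pb = 21 gives 124/11 + (2/11)q − (151.4 - 0.2q) = 21, so q' = 422.
Then pb = 151.4 − 0.2·422 = 67 and ps = 124/11 + (2/11)·422 = 88.

q' = 422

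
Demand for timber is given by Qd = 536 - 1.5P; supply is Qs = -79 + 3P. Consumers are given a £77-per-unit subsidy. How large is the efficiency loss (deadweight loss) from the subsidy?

Deadweight loss = £2964.5

Pre-subsidy: 536 - 1.5P = -79 + 3P gives P* = 410/3, Q* = 331.
With the rebate, buyers effectively pay Pb = Ps − 77, where Ps is the price sellers receive.
Demand in terms of Ps becomes Qd = 536 − 1.5(Ps − 77) = 651.5 - 1.5Ps. Setting this equal to supply: 651.5 - 1.5Ps = -79 + 3Ps, so Ps = 487/3.
Buyers pay Pb = 487/3 − 77 = 256/3; Q' = -79 + 3·(487/3) = 408.
The subsidy expands output by 408 − 331 = 77 past the efficient level; on those units the gap between marginal cost and willingness to pay runs from 0 up to 77.
DWL = ½ × 77 × 77 = 2964.5.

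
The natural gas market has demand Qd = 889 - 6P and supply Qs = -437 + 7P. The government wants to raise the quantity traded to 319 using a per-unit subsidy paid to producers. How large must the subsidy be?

Required subsidy s = 13 per unit

At Q = 319, invert demand for the buyer price: Pb = (889 − 319)/6 = 95; invert supply for the seller price: Ps = (319 − (-437))/7 = 108.
The subsidy must fill the gap: s = Ps − Pb = 108 − 95 = 13.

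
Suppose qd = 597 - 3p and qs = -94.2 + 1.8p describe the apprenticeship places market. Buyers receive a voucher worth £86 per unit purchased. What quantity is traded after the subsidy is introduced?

q' = 261.75

Pre-subsidy: 597 - 3p = -94.2 + 1.8p gives p* = 144, q* = 165.
With the rebate, buyers effectively pay pb = ps − 86, where ps is the price sellers receive.
Demand in terms of ps becomes qd = 597 − 3(ps − 86) = 855 - 3ps. Setting this equal to supply: 855 - 3ps = -94.2 + 1.8ps, so ps = 197.75.
Buyers pay pb = 197.75 − 86 = 111.75; q' = -94.2 + 1.8·197.75 = 261.75.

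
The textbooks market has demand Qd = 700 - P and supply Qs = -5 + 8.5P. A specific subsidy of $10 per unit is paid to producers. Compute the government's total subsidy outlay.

Pre-subsidy: 700 - P = -5 + 8.5P gives P* = 1410/19, Q* = 11890/19.
With the subsidy, sellers receive Ps = Pb + 10 for each unit, where Pb is the price buyers pay.
Supply in terms of Pb becomes Qs = -5 + 8.5(Pb + 10) = 80 + 8.5Pb. Setting this equal to demand: 700 - Pb = 80 + 8.5Pb, so Pb = 1240/19.
Sellers receive Ps = 1240/19 + 10 = 1430/19; Q' = 700 − 1·(1240/19) = 12060/19.
Government outlay = subsidy × quantity = 10 × 12060/19 = 120600/19.

Government cost = 120600/19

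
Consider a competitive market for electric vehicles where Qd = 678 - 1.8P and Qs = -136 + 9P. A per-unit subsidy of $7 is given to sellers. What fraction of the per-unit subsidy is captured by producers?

Pre-subsidy: 678 - 1.8P = -136 + 9P gives P* = 2035/27, Q* = 1627/3.
With the subsidy, sellers receive Ps = Pb + 7 for each unit, where Pb is the price buyers pay.
Supply in terms of Pb becomes Qs = -136 + 9(Pb + 7) = -73 + 9Pb. Setting this equal to demand: 678 - 1.8Pb = -73 + 9Pb, so Pb = 3755/54.
Sellers receive Ps = 3755/54 + 7 = 4133/54; Q' = 678 − 1.8·(3755/54) = 3317/6.
Buyers' price falls by P* − Pb = 2035/27 − 3755/54 = 35/6; sellers' price rises by Ps − P* = 4133/54 − 2035/27 = 7/6.
So producers capture (7/6)/7 = 1/6 of each unit of subsidy.

Producer share = 1/6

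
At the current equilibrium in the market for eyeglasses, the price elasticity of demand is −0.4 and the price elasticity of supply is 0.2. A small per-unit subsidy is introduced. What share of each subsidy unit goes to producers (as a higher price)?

Producer share = 2/3

For a small subsidy around the equilibrium, the benefit split depends on the relative slopes, which at a point are proportional to the elasticities.
Buyer share = εs/(εs + |εd|) = 0.2/(0.2 + 0.4) = 1/3; seller share = |εd|/(εs + |εd|) = 2/3.
So producers capture 2/3 of the subsidy.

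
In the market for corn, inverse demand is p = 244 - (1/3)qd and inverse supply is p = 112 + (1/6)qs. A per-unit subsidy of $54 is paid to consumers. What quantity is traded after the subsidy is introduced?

Pre-subsidy: 244 - (1/3)q = 112 + (1/6)q gives q* = 264 and p* = 156.
With the rebate, buyers effectively pay pb = ps − 54, where ps is the price sellers receive.
On the curves, pb = 244 - (1/3)q and ps = 112 + (1/6)q; the wedge ps − pb = 54 gives 112 + (1/6)q − (244 - (1/3)q) = 54, so q' = 372.
Then pb = 244 − (1/3)·372 = 120 and ps = 112 + (1/6)·372 = 174.

q' = 372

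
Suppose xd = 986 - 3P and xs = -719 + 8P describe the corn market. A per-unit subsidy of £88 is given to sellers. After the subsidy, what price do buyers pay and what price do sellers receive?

Pre-subsidy: 986 - 3P = -719 + 8P gives P* = 155, x* = 521.
With the subsidy, sellers receive Ps = Pb + 88 for each unit, where Pb is the price buyers pay.
Supply in terms of Pb becomes xs = -719 + 8(Pb + 88) = -15 + 8Pb. Setting this equal to demand: 986 - 3Pb = -15 + 8Pb, so Pb = 91.
Sellers receive Ps = 91 + 88 = 179; x' = 986 − 3·91 = 713.

Buyers pay £91; sellers receive £179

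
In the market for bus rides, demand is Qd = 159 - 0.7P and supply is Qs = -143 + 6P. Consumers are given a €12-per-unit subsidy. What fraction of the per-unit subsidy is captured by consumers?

Pre-subsidy: 159 - 0.7P = -143 + 6P gives P* = 3020/67, Q* = 8539/67.
With the rebate, buyers effectively pay Pb = Ps − 12, where Ps is the price sellers receive.
Demand in terms of Ps becomes Qd = 159 − 0.7(Ps − 12) = 167.4 - 0.7Ps. Setting this equal to supply: 167.4 - 0.7Ps = -143 + 6Ps, so Ps = 3104/67.
Buyers pay Pb = 3104/67 − 12 = 2300/67; Q' = -143 + 6·(3104/67) = 9043/67.
Buyers' price falls by P* − Pb = 3020/67 − 2300/67 = 720/67; sellers' price rises by Ps − P* = 3104/67 − 3020/67 = 84/67.
So consumers capture (720/67)/12 = 60/67 of each unit of subsidy.

Consumer share = 60/67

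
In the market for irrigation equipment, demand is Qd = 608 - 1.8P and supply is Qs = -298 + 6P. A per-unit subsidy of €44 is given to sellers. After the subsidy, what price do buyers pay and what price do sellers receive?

Buyers pay 1070/13; sellers receive 1642/13

Pre-subsidy: 608 - 1.8P = -298 + 6P gives P* = 1510/13, Q* = 5186/13.
With the subsidy, sellers receive Ps = Pb + 44 for each unit, where Pb is the price buyers pay.
Supply in terms of Pb becomes Qs = -298 + 6(Pb + 44) = -34 + 6Pb. Setting this equal to demand: 608 - 1.8Pb = -34 + 6Pb, so Pb = 1070/13.
Sellers receive Ps = 1070/13 + 44 = 1642/13; Q' = 608 − 1.8·(1070/13) = 5978/13.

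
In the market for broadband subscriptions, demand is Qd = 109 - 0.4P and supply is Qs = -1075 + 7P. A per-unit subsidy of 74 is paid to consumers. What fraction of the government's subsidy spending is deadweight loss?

DWL / government spending = 14/73

Pre-subsidy: 109 - 0.4P = -1075 + 7P gives P* = 160, Q* = 45.
With the rebate, buyers effectively pay Pb = Ps − 74, where Ps is the price sellers receive.
Demand in terms of Ps becomes Qd = 109 − 0.4(Ps − 74) = 138.6 - 0.4Ps. Setting this equal to supply: 138.6 - 0.4Ps = -1075 + 7Ps, so Ps = 164.
Buyers pay Pb = 164 − 74 = 90; Q' = -1075 + 7·164 = 73.
ΔCS = ½(45 + 73)(160 − 90) = 4130; ΔPS = ½(45 + 73)(164 − 160) = 236.
Government spending = 74 × 73 = 5402.
DWL = ½ × 74 × (73 − 45) = 1036; fraction = 1036 / 5402 = 14/73.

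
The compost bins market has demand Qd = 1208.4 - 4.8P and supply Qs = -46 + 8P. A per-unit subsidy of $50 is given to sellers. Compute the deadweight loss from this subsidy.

Deadweight loss = $3750

Pre-subsidy: 1208.4 - 4.8P = -46 + 8P gives P* = 98, Q* = 738.
With the subsidy, sellers receive Ps = Pb + 50 for each unit, where Pb is the price buyers pay.
Supply in terms of Pb becomes Qs = -46 + 8(Pb + 50) = 354 + 8Pb. Setting this equal to demand: 1208.4 - 4.8Pb = 354 + 8Pb, so Pb = 66.75.
Sellers receive Ps = 66.75 + 50 = 116.75; Q' = 1208.4 − 4.8·66.75 = 888.
The subsidy expands output by 888 − 738 = 150 past the efficient level; on those units the gap between marginal cost and willingness to pay runs from 0 up to 50.
DWL = ½ × 50 × 150 = 3750.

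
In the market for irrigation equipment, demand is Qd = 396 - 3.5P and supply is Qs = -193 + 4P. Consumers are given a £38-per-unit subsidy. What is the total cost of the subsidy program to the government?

Government cost = 109478/15

Pre-subsidy: 396 - 3.5P = -193 + 4P gives P* = 1178/15, Q* = 1817/15.
With the rebate, buyers effectively pay Pb = Ps − 38, where Ps is the price sellers receive.
Demand in terms of Ps becomes Qd = 396 − 3.5(Ps − 38) = 529 - 3.5Ps. Setting this equal to supply: 529 - 3.5Ps = -193 + 4Ps, so Ps = 1444/15.
Buyers pay Pb = 1444/15 − 38 = 874/15; Q' = -193 + 4·(1444/15) = 2881/15.
Government outlay = subsidy × quantity = 38 × 2881/15 = 109478/15.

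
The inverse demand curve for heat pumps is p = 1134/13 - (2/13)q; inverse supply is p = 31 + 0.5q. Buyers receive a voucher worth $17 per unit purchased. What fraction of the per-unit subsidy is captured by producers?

Pre-subsidy: 1134/13 - (2/13)q = 31 + 0.5q gives q* = 86 and p* = 74.
With the rebate, buyers effectively pay pb = ps − 17, where ps is the price sellers receive.
On the curves, pb = 1134/13 - (2/13)q and ps = 31 + 0.5q; the wedge ps − pb = 17 gives 31 + 0.5q − (1134/13 - (2/13)q) = 17, so q' = 112.
Then pb = 1134/13 − (2/13)·112 = 70 and ps = 31 + 0.5·112 = 87.
Buyers' price falls by p* − pb = 74 − 70 = 4; sellers' price rises by ps − p* = 87 − 74 = 13.
So producers capture 13/17 = 13/17 of each unit of subsidy.

Producer share = 13/17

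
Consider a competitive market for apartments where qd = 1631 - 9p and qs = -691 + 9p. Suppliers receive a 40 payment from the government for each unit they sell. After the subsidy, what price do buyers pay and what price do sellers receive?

Pre-subsidy: 1631 - 9p = -691 + 9p gives p* = 129, q* = 470.
With the subsidy, sellers receive ps = pb + 40 for each unit, where pb is the price buyers pay.
Supply in terms of pb becomes qs = -691 + 9(pb + 40) = -331 + 9pb. Setting this equal to demand: 1631 - 9pb = -331 + 9pb, so pb = 109.
Sellers receive ps = 109 + 40 = 149; q' = 1631 − 9·109 = 650.

Buyers pay 109; sellers receive 149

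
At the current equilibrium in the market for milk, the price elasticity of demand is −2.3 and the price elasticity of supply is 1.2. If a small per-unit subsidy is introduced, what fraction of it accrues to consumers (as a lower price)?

For a small subsidy around the equilibrium, the benefit split depends on the relative slopes, which at a point are proportional to the elasticities.
Buyer share = εs/(εs + |εd|) = 1.2/(1.2 + 2.3) = 12/35; seller share = |εd|/(εs + |εd|) = 23/35.

Consumer share = 12/35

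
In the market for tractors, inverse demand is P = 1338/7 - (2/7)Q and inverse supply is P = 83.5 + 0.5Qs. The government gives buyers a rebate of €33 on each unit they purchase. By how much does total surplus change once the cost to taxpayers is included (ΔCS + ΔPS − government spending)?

Pre-subsidy: 1338/7 - (2/7)Q = 83.5 + 0.5Q gives Q* = 137 and P* = 152.
With the rebate, buyers effectively pay Pb = Ps − 33, where Ps is the price sellers receive.
On the curves, Pb = 1338/7 - (2/7)Q and Ps = 83.5 + 0.5Q; the wedge Ps − Pb = 33 gives 83.5 + 0.5Q − (1338/7 - (2/7)Q) = 33, so Q' = 179.
Then Pb = 1338/7 − (2/7)·179 = 140 and Ps = 83.5 + 0.5·179 = 173.
ΔCS = ½(137 + 179)(152 − 140) = 1896; ΔPS = ½(137 + 179)(173 − 152) = 3318.
Government spending = 33 × 179 = 5907.
Net change = 1896 + 3318 − 5907 = -693. The loss equals the DWL triangle ½·33·42.

Net change in total surplus = -€693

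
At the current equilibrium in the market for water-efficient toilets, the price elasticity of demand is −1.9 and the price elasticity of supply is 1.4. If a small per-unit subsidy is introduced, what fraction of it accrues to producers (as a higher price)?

Producer share = 19/33

For a small subsidy around the equilibrium, the benefit split depends on the relative slopes, which at a point are proportional to the elasticities.
Buyer share = εs/(εs + |εd|) = 1.4/(1.4 + 1.9) = 14/33; seller share = |εd|/(εs + |εd|) = 19/33.
So producers capture 19/33 of the subsidy.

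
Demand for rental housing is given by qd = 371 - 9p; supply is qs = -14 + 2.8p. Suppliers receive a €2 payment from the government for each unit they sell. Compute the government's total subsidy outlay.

Government cost = 9632/59

Pre-subsidy: 371 - 9p = -14 + 2.8p gives p* = 1925/59, q* = 4564/59.
With the subsidy, sellers receive ps = pb + 2 for each unit, where pb is the price buyers pay.
Supply in terms of pb becomes qs = -14 + 2.8(pb + 2) = -8.4 + 2.8pb. Setting this equal to demand: 371 - 9pb = -8.4 + 2.8pb, so pb = 1897/59.
Sellers receive ps = 1897/59 + 2 = 2015/59; q' = 371 − 9·(1897/59) = 4816/59.
Government outlay = subsidy × quantity = 2 × 4816/59 = 9632/59.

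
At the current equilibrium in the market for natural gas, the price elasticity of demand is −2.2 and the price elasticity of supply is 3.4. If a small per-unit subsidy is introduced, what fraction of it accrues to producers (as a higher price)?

For a small subsidy around the equilibrium, the benefit split depends on the relative slopes, which at a point are proportional to the elasticities.
Buyer share = εs/(εs + |εd|) = 3.4/(3.4 + 2.2) = 17/28; seller share = |εd|/(εs + |εd|) = 11/28.
So producers capture 11/28 of the subsidy.

Producer share = 11/28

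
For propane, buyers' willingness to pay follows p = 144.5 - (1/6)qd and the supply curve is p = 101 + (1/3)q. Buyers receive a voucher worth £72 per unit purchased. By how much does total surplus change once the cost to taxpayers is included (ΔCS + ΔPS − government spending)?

Net change in total surplus = -£5184

Pre-subsidy: 144.5 - (1/6)q = 101 + (1/3)q gives q* = 87 and p* = 130.
With the rebate, buyers effectively pay pb = ps − 72, where ps is the price sellers receive.
On the curves, pb = 144.5 - (1/6)q and ps = 101 + (1/3)q; the wedge ps − pb = 72 gives 101 + (1/3)q − (144.5 - (1/6)q) = 72, so q' = 231.
Then pb = 144.5 − (1/6)·231 = 106 and ps = 101 + (1/3)·231 = 178.
ΔCS = ½(87 + 231)(130 − 106) = 3816; ΔPS = ½(87 + 231)(178 − 130) = 7632.
Government spending = 72 × 231 = 16632.
Net change = 3816 + 7632 − 16632 = -5184. The loss equals the DWL triangle ½·72·144.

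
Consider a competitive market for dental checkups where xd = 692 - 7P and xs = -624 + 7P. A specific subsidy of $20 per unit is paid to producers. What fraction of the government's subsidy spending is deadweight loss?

DWL / government spending = 35/104

Pre-subsidy: 692 - 7P = -624 + 7P gives P* = 94, x* = 34.
With the subsidy, sellers receive Ps = Pb + 20 for each unit, where Pb is the price buyers pay.
Supply in terms of Pb becomes xs = -624 + 7(Pb + 20) = -484 + 7Pb. Setting this equal to demand: 692 - 7Pb = -484 + 7Pb, so Pb = 84.
Sellers receive Ps = 84 + 20 = 104; x' = 692 − 7·84 = 104.
ΔCS = ½(34 + 104)(94 − 84) = 690; ΔPS = ½(34 + 104)(104 − 94) = 690.
Government spending = 20 × 104 = 2080.
DWL = ½ × 20 × (104 − 34) = 700; fraction = 700 / 2080 = 35/104.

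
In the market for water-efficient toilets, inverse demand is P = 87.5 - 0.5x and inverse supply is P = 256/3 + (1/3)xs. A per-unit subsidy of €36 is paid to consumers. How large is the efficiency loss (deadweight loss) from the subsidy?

Pre-subsidy: 87.5 - 0.5x = 256/3 + (1/3)x gives x* = 2.6 and P* = 86.2.
With the rebate, buyers effectively pay Pb = Ps − 36, where Ps is the price sellers receive.
On the curves, Pb = 87.5 - 0.5x and Ps = 256/3 + (1/3)x; the wedge Ps − Pb = 36 gives 256/3 + (1/3)x − (87.5 - 0.5x) = 36, so x' = 45.8.
Then Pb = 87.5 − 0.5·45.8 = 64.6 and Ps = 256/3 + (1/3)·45.8 = 100.6.
The subsidy expands output by 45.8 − 2.6 = 43.2 past the efficient level; on those units the gap between marginal cost and willingness to pay runs from 0 up to 36.
DWL = ½ × 36 × 43.2 = 777.6.

Deadweight loss = €777.6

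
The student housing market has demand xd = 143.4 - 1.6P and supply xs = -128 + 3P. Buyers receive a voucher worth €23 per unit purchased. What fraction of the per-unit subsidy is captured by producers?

Pre-subsidy: 143.4 - 1.6P = -128 + 3P gives P* = 59, x* = 49.
With the rebate, buyers effectively pay Pb = Ps − 23, where Ps is the price sellers receive.
Demand in terms of Ps becomes xd = 143.4 − 1.6(Ps − 23) = 180.2 - 1.6Ps. Setting this equal to supply: 180.2 - 1.6Ps = -128 + 3Ps, so Ps = 67.
Buyers pay Pb = 67 − 23 = 44; x' = -128 + 3·67 = 73.
Buyers' price falls by P* − Pb = 59 − 44 = 15; sellers' price rises by Ps − P* = 67 − 59 = 8.
So producers capture 8/23 = 8/23 of each unit of subsidy.

Producer share = 8/23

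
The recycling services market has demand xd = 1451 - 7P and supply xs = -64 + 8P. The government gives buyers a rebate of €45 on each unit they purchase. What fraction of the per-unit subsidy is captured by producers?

Pre-subsidy: 1451 - 7P = -64 + 8P gives P* = 101, x* = 744.
With the rebate, buyers effectively pay Pb = Ps − 45, where Ps is the price sellers receive.
Demand in terms of Ps becomes xd = 1451 − 7(Ps − 45) = 1766 - 7Ps. Setting this equal to supply: 1766 - 7Ps = -64 + 8Ps, so Ps = 122.
Buyers pay Pb = 122 − 45 = 77; x' = -64 + 8·122 = 912.
Buyers' price falls by P* − Pb = 101 − 77 = 24; sellers' price rises by Ps − P* = 122 − 101 = 21.
So producers capture 21/45 = 7/15 of each unit of subsidy.

Producer share = 7/15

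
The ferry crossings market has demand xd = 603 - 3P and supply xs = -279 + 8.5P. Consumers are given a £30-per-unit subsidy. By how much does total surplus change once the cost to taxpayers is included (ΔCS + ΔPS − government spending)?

Net change in total surplus = -22950/23

Pre-subsidy: 603 - 3P = -279 + 8.5P gives P* = 1764/23, x* = 8577/23.
With the rebate, buyers effectively pay Pb = Ps − 30, where Ps is the price sellers receive.
Demand in terms of Ps becomes xd = 603 − 3(Ps − 30) = 693 - 3Ps. Setting this equal to supply: 693 - 3Ps = -279 + 8.5Ps, so Ps = 1944/23.
Buyers pay Pb = 1944/23 − 30 = 1254/23; x' = -279 + 8.5·(1944/23) = 10107/23.
ΔCS = ½(8577/23 + 10107/23)(1764/23 − 1254/23) = 4764420/529; ΔPS = ½(8577/23 + 10107/23)(1944/23 − 1764/23) = 1681560/529.
Government spending = 30 × 10107/23 = 303210/23.
Net change = 4764420/529 + 1681560/529 − 303210/23 = -22950/23. The loss equals the DWL triangle ½·30·1530/23.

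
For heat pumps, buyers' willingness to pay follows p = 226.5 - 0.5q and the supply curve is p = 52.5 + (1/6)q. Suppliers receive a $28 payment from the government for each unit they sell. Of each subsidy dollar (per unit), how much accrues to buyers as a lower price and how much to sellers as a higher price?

Buyers gain $21 per unit; sellers gain $7 per unit

Pre-subsidy: 226.5 - 0.5q = 52.5 + (1/6)q gives q* = 261 and p* = 96.
With the subsidy, sellers receive ps = pb + 28 for each unit, where pb is the price buyers pay.
On the curves, pb = 226.5 - 0.5q and ps = 52.5 + (1/6)q; the wedge ps − pb = 28 gives 52.5 + (1/6)q − (226.5 - 0.5q) = 28, so q' = 303.
Then pb = 226.5 − 0.5·303 = 75 and ps = 52.5 + (1/6)·303 = 103.
Buyers' price falls by p* − pb = 96 − 75 = 21; sellers' price rises by ps − p* = 103 − 96 = 7.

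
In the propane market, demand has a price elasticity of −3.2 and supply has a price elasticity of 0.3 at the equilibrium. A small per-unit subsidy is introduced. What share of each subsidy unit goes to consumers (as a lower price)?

Consumer share = 3/35

For a small subsidy around the equilibrium, the benefit split depends on the relative slopes, which at a point are proportional to the elasticities.
Buyer share = εs/(εs + |εd|) = 0.3/(0.3 + 3.2) = 3/35; seller share = |εd|/(εs + |εd|) = 32/35.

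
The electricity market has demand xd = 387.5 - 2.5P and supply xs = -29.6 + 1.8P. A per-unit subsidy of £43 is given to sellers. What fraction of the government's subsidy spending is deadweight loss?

DWL / government spending = 9/76

Pre-subsidy: 387.5 - 2.5P = -29.6 + 1.8P gives P* = 97, x* = 145.
With the subsidy, sellers receive Ps = Pb + 43 for each unit, where Pb is the price buyers pay.
Supply in terms of Pb becomes xs = -29.6 + 1.8(Pb + 43) = 47.8 + 1.8Pb. Setting this equal to demand: 387.5 - 2.5Pb = 47.8 + 1.8Pb, so Pb = 79.
Sellers receive Ps = 79 + 43 = 122; x' = 387.5 − 2.5·79 = 190.
ΔCS = ½(145 + 190)(97 − 79) = 3015; ΔPS = ½(145 + 190)(122 − 97) = 4187.5.
Government spending = 43 × 190 = 8170.
DWL = ½ × 43 × (190 − 145) = 967.5; fraction = 967.5 / 8170 = 9/76.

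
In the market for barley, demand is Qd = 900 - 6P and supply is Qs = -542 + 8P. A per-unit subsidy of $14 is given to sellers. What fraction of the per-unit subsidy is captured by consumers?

Pre-subsidy: 900 - 6P = -542 + 8P gives P* = 103, Q* = 282.
With the subsidy, sellers receive Ps = Pb + 14 for each unit, where Pb is the price buyers pay.
Supply in terms of Pb becomes Qs = -542 + 8(Pb + 14) = -430 + 8Pb. Setting this equal to demand: 900 - 6Pb = -430 + 8Pb, so Pb = 95.
Sellers receive Ps = 95 + 14 = 109; Q' = 900 − 6·95 = 330.
Buyers' price falls by P* − Pb = 103 − 95 = 8; sellers' price rises by Ps − P* = 109 − 103 = 6.
So consumers capture 8/14 = 4/7 of each unit of subsidy.

Consumer share = 4/7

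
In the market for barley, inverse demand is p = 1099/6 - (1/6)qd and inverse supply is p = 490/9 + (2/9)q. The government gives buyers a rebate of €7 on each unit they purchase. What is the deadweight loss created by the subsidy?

Pre-subsidy: 1099/6 - (1/6)q = 490/9 + (2/9)q gives q* = 331 and p* = 128.
With the rebate, buyers effectively pay pb = ps − 7, where ps is the price sellers receive.
On the curves, pb = 1099/6 - (1/6)q and ps = 490/9 + (2/9)q; the wedge ps − pb = 7 gives 490/9 + (2/9)q − (1099/6 - (1/6)q) = 7, so q' = 349.
Then pb = 1099/6 − (1/6)·349 = 125 and ps = 490/9 + (2/9)·349 = 132.
The subsidy expands output by 349 − 331 = 18 past the efficient level; on those units the gap between marginal cost and willingness to pay runs from 0 up to 7.
DWL = ½ × 7 × 18 = 63.

Deadweight loss = €63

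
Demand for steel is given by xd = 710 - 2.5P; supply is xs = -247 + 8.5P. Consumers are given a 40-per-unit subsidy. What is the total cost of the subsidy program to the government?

Government cost = 250700/11

Pre-subsidy: 710 - 2.5P = -247 + 8.5P gives P* = 87, x* = 492.5.
With the rebate, buyers effectively pay Pb = Ps − 40, where Ps is the price sellers receive.
Demand in terms of Ps becomes xd = 710 − 2.5(Ps − 40) = 810 - 2.5Ps. Setting this equal to supply: 810 - 2.5Ps = -247 + 8.5Ps, so Ps = 1057/11.
Buyers pay Pb = 1057/11 − 40 = 617/11; x' = -247 + 8.5·(1057/11) = 12535/22.
Government outlay = subsidy × quantity = 40 × 12535/22 = 250700/11.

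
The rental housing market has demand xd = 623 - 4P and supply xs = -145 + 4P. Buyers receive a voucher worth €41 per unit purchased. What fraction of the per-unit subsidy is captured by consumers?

Pre-subsidy: 623 - 4P = -145 + 4P gives P* = 96, x* = 239.
With the rebate, buyers effectively pay Pb = Ps − 41, where Ps is the price sellers receive.
Demand in terms of Ps becomes xd = 623 − 4(Ps − 41) = 787 - 4Ps. Setting this equal to supply: 787 - 4Ps = -145 + 4Ps, so Ps = 116.5.
Buyers pay Pb = 116.5 − 41 = 75.5; x' = -145 + 4·116.5 = 321.
Buyers' price falls by P* − Pb = 96 − 75.5 = 20.5; sellers' price rises by Ps − P* = 116.5 − 96 = 20.5.
So consumers capture 20.5/41 = 0.5 of each unit of subsidy.

Consumer share = 0.5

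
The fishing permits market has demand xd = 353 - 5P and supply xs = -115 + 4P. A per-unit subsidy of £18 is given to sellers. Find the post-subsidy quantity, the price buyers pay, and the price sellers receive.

Pre-subsidy: 353 - 5P = -115 + 4P gives P* = 52, x* = 93.
With the subsidy, sellers receive Ps = Pb + 18 for each unit, where Pb is the price buyers pay.
Supply in terms of Pb becomes xs = -115 + 4(Pb + 18) = -43 + 4Pb. Setting this equal to demand: 353 - 5Pb = -43 + 4Pb, so Pb = 44.
Sellers receive Ps = 44 + 18 = 62; x' = 353 − 5·44 = 133.

x' = 133; buyers pay £44; sellers receive £62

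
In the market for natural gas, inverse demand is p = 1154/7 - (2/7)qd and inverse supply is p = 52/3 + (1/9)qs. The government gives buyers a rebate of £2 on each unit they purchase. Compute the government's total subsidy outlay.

Government cost = £753.6

Pre-subsidy: 1154/7 - (2/7)q = 52/3 + (1/9)q gives q* = 371.76 and p* = 58.64.
With the rebate, buyers effectively pay pb = ps − 2, where ps is the price sellers receive.
On the curves, pb = 1154/7 - (2/7)q and ps = 52/3 + (1/9)q; the wedge ps − pb = 2 gives 52/3 + (1/9)q − (1154/7 - (2/7)q) = 2, so q' = 376.8.
Then pb = 1154/7 − (2/7)·376.8 = 57.2 and ps = 52/3 + (1/9)·376.8 = 59.2.
Government outlay = subsidy × quantity = 2 × 376.8 = 753.6.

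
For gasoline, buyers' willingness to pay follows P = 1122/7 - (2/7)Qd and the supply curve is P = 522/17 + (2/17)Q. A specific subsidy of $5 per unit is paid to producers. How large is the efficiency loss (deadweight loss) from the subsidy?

Pre-subsidy: 1122/7 - (2/7)Q = 522/17 + (2/17)Q gives Q* = 321.25 and P* = 68.5.
With the subsidy, sellers receive Ps = Pb + 5 for each unit, where Pb is the price buyers pay.
On the curves, Pb = 1122/7 - (2/7)Q and Ps = 522/17 + (2/17)Q; the wedge Ps − Pb = 5 gives 522/17 + (2/17)Q − (1122/7 - (2/7)Q) = 5, so Q' = 16015/48.
Then Pb = 1122/7 − (2/7)·(16015/48) = 1559/24 and Ps = 522/17 + (2/17)·(16015/48) = 1679/24.
The subsidy expands output by 16015/48 − 321.25 = 595/48 past the efficient level; on those units the gap between marginal cost and willingness to pay runs from 0 up to 5.
DWL = ½ × 5 × 595/48 = 2975/96.

Deadweight loss = 2975/96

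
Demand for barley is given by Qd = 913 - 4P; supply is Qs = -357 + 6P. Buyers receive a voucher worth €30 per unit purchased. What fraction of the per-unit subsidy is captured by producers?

Pre-subsidy: 913 - 4P = -357 + 6P gives P* = 127, Q* = 405.
With the rebate, buyers effectively pay Pb = Ps − 30, where Ps is the price sellers receive.
Demand in terms of Ps becomes Qd = 913 − 4(Ps − 30) = 1033 - 4Ps. Setting this equal to supply: 1033 - 4Ps = -357 + 6Ps, so Ps = 139.
Buyers pay Pb = 139 − 30 = 109; Q' = -357 + 6·139 = 477.
Buyers' price falls by P* − Pb = 127 − 109 = 18; sellers' price rises by Ps − P* = 139 − 127 = 12.
So producers capture 12/30 = 0.4 of each unit of subsidy.

Producer share = 0.4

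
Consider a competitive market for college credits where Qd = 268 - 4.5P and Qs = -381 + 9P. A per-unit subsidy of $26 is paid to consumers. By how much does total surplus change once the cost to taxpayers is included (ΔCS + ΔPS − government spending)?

Net change in total surplus = -$1014

Pre-subsidy: 268 - 4.5P = -381 + 9P gives P* = 1298/27, Q* = 155/3.
With the rebate, buyers effectively pay Pb = Ps − 26, where Ps is the price sellers receive.
Demand in terms of Ps becomes Qd = 268 − 4.5(Ps − 26) = 385 - 4.5Ps. Setting this equal to supply: 385 - 4.5Ps = -381 + 9Ps, so Ps = 1532/27.
Buyers pay Pb = 1532/27 − 26 = 830/27; Q' = -381 + 9·(1532/27) = 389/3.
ΔCS = ½(155/3 + 389/3)(1298/27 − 830/27) = 14144/9; ΔPS = ½(155/3 + 389/3)(1532/27 − 1298/27) = 7072/9.
Government spending = 26 × 389/3 = 10114/3.
Net change = 14144/9 + 7072/9 − 10114/3 = -1014. The loss equals the DWL triangle ½·26·78.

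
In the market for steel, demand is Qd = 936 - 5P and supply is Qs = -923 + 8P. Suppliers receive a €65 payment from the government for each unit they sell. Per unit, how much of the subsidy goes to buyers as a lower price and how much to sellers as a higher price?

Pre-subsidy: 936 - 5P = -923 + 8P gives P* = 143, Q* = 221.
With the subsidy, sellers receive Ps = Pb + 65 for each unit, where Pb is the price buyers pay.
Supply in terms of Pb becomes Qs = -923 + 8(Pb + 65) = -403 + 8Pb. Setting this equal to demand: 936 - 5Pb = -403 + 8Pb, so Pb = 103.
Sellers receive Ps = 103 + 65 = 168; Q' = 936 − 5·103 = 421.
Buyers' price falls by P* − Pb = 143 − 103 = 40; sellers' price rises by Ps − P* = 168 − 143 = 25.

Buyers gain €40 per unit; sellers gain €25 per unit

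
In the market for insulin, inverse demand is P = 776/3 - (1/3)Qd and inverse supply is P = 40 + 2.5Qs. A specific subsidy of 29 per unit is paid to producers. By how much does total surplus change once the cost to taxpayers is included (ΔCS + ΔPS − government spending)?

Net change in total surplus = -2523/17

Pre-subsidy: 776/3 - (1/3)Q = 40 + 2.5Q gives Q* = 1312/17 and P* = 3960/17.
With the subsidy, sellers receive Ps = Pb + 29 for each unit, where Pb is the price buyers pay.
On the curves, Pb = 776/3 - (1/3)Q and Ps = 40 + 2.5Q; the wedge Ps − Pb = 29 gives 40 + 2.5Q − (776/3 - (1/3)Q) = 29, so Q' = 1486/17.
Then Pb = 776/3 − (1/3)·(1486/17) = 3902/17 and Ps = 40 + 2.5·(1486/17) = 4395/17.
ΔCS = ½(1312/17 + 1486/17)(3960/17 − 3902/17) = 81142/289; ΔPS = ½(1312/17 + 1486/17)(4395/17 − 3960/17) = 608565/289.
Government spending = 29 × 1486/17 = 43094/17.
Net change = 81142/289 + 608565/289 − 43094/17 = -2523/17. The loss equals the DWL triangle ½·29·174/17.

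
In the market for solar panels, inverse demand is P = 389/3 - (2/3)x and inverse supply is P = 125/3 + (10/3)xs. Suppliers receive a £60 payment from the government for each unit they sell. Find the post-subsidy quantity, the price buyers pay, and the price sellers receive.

Pre-subsidy: 389/3 - (2/3)x = 125/3 + (10/3)x gives x* = 22 and P* = 115.
With the subsidy, sellers receive Ps = Pb + 60 for each unit, where Pb is the price buyers pay.
On the curves, Pb = 389/3 - (2/3)x and Ps = 125/3 + (10/3)x; the wedge Ps − Pb = 60 gives 125/3 + (10/3)x − (389/3 - (2/3)x) = 60, so x' = 37.
Then Pb = 389/3 − (2/3)·37 = 105 and Ps = 125/3 + (10/3)·37 = 165.

x' = 37; buyers pay £105; sellers receive £165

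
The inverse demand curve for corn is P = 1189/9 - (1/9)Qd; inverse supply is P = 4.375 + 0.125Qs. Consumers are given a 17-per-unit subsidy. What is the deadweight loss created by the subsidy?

Deadweight loss = 612

Pre-subsidy: 1189/9 - (1/9)Q = 4.375 + 0.125Q gives Q* = 541 and P* = 72.
With the rebate, buyers effectively pay Pb = Ps − 17, where Ps is the price sellers receive.
On the curves, Pb = 1189/9 - (1/9)Q and Ps = 4.375 + 0.125Q; the wedge Ps − Pb = 17 gives 4.375 + 0.125Q − (1189/9 - (1/9)Q) = 17, so Q' = 613.
Then Pb = 1189/9 − (1/9)·613 = 64 and Ps = 4.375 + 0.125·613 = 81.
The subsidy expands output by 613 − 541 = 72 past the efficient level; on those units the gap between marginal cost and willingness to pay runs from 0 up to 17.
DWL = ½ × 17 × 72 = 612.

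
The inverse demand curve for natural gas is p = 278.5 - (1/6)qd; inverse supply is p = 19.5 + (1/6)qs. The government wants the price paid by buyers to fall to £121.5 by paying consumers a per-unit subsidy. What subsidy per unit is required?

Required subsidy s = £55 per unit

At a buyer price of 121.5, quantity demanded is 1671 − 6·121.5 = 942.
Sellers supply 942 only when they receive ps = 19.5 + (1/6)·942 = 176.5.
s = ps − pb = 176.5 − 121.5 = 55.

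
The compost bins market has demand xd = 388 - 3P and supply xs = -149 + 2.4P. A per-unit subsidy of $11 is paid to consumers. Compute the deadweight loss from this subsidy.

Pre-subsidy: 388 - 3P = -149 + 2.4P gives P* = 895/9, x* = 269/3.
With the rebate, buyers effectively pay Pb = Ps − 11, where Ps is the price sellers receive.
Demand in terms of Ps becomes xd = 388 − 3(Ps − 11) = 421 - 3Ps. Setting this equal to supply: 421 - 3Ps = -149 + 2.4Ps, so Ps = 950/9.
Buyers pay Pb = 950/9 − 11 = 851/9; x' = -149 + 2.4·(950/9) = 313/3.
The subsidy expands output by 313/3 − 269/3 = 44/3 past the efficient level; on those units the gap between marginal cost and willingness to pay runs from 0 up to 11.
DWL = ½ × 11 × 44/3 = 242/3.

Deadweight loss = 242/3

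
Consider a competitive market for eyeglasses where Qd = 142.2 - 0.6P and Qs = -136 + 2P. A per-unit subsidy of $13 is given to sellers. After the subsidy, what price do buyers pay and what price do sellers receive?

Buyers pay $97; sellers receive $110

Pre-subsidy: 142.2 - 0.6P = -136 + 2P gives P* = 107, Q* = 78.
With the subsidy, sellers receive Ps = Pb + 13 for each unit, where Pb is the price buyers pay.
Supply in terms of Pb becomes Qs = -136 + 2(Pb + 13) = -110 + 2Pb. Setting this equal to demand: 142.2 - 0.6Pb = -110 + 2Pb, so Pb = 97.
Sellers receive Ps = 97 + 13 = 110; Q' = 142.2 − 0.6·97 = 84.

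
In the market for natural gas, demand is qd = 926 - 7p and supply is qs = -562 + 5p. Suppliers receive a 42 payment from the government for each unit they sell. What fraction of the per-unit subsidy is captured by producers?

Pre-subsidy: 926 - 7p = -562 + 5p gives p* = 124, q* = 58.
With the subsidy, sellers receive ps = pb + 42 for each unit, where pb is the price buyers pay.
Supply in terms of pb becomes qs = -562 + 5(pb + 42) = -352 + 5pb. Setting this equal to demand: 926 - 7pb = -352 + 5pb, so pb = 106.5.
Sellers receive ps = 106.5 + 42 = 148.5; q' = 926 − 7·106.5 = 180.5.
Buyers' price falls by p* − pb = 124 − 106.5 = 17.5; sellers' price rises by ps − p* = 148.5 − 124 = 24.5.
So producers capture 24.5/42 = 7/12 of each unit of subsidy.

Producer share = 7/12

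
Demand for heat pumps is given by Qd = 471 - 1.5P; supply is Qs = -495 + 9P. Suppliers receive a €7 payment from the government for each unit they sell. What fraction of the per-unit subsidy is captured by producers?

Producer share = 1/7

Pre-subsidy: 471 - 1.5P = -495 + 9P gives P* = 92, Q* = 333.
With the subsidy, sellers receive Ps = Pb + 7 for each unit, where Pb is the price buyers pay.
Supply in terms of Pb becomes Qs = -495 + 9(Pb + 7) = -432 + 9Pb. Setting this equal to demand: 471 - 1.5Pb = -432 + 9Pb, so Pb = 86.
Sellers receive Ps = 86 + 7 = 93; Q' = 471 − 1.5·86 = 342.
Buyers' price falls by P* − Pb = 92 − 86 = 6; sellers' price rises by Ps − P* = 93 − 92 = 1.
So producers capture 1/7 = 1/7 of each unit of subsidy.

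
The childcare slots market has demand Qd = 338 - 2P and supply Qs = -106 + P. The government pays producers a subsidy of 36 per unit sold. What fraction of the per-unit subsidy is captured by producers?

Producer share = 2/3

Pre-subsidy: 338 - 2P = -106 + P gives P* = 148, Q* = 42.
With the subsidy, sellers receive Ps = Pb + 36 for each unit, where Pb is the price buyers pay.
Supply in terms of Pb becomes Qs = -106 + 1(Pb + 36) = -70 + Pb. Setting this equal to demand: 338 - 2Pb = -70 + Pb, so Pb = 136.
Sellers receive Ps = 136 + 36 = 172; Q' = 338 − 2·136 = 66.
Buyers' price falls by P* − Pb = 148 − 136 = 12; sellers' price rises by Ps − P* = 172 − 148 = 24.
So producers capture 24/36 = 2/3 of each unit of subsidy.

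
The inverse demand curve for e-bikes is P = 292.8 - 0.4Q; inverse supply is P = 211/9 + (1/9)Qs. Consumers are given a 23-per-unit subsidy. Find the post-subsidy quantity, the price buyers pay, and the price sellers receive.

Pre-subsidy: 292.8 - 0.4Q = 211/9 + (1/9)Q gives Q* = 527 and P* = 82.
With the rebate, buyers effectively pay Pb = Ps − 23, where Ps is the price sellers receive.
On the curves, Pb = 292.8 - 0.4Q and Ps = 211/9 + (1/9)Q; the wedge Ps − Pb = 23 gives 211/9 + (1/9)Q − (292.8 - 0.4Q) = 23, so Q' = 572.
Then Pb = 292.8 − 0.4·572 = 64 and Ps = 211/9 + (1/9)·572 = 87.

Q' = 572; buyers pay 64; sellers receive 87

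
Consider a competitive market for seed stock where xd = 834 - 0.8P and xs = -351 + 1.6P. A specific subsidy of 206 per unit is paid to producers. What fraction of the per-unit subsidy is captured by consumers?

Consumer share = 2/3

Pre-subsidy: 834 - 0.8P = -351 + 1.6P gives P* = 493.75, x* = 439.
With the subsidy, sellers receive Ps = Pb + 206 for each unit, where Pb is the price buyers pay.
Supply in terms of Pb becomes xs = -351 + 1.6(Pb + 206) = -21.4 + 1.6Pb. Setting this equal to demand: 834 - 0.8Pb = -21.4 + 1.6Pb, so Pb = 4277/12.
Sellers receive Ps = 4277/12 + 206 = 6749/12; x' = 834 − 0.8·(4277/12) = 8233/15.
Buyers' price falls by P* − Pb = 493.75 − 4277/12 = 412/3; sellers' price rises by Ps − P* = 6749/12 − 493.75 = 206/3.
So consumers capture (412/3)/206 = 2/3 of each unit of subsidy.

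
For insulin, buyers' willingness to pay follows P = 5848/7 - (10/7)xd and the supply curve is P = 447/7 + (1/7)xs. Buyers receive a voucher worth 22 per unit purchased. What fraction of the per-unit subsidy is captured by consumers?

Pre-subsidy: 5848/7 - (10/7)x = 447/7 + (1/7)x gives x* = 491 and P* = 134.
With the rebate, buyers effectively pay Pb = Ps − 22, where Ps is the price sellers receive.
On the curves, Pb = 5848/7 - (10/7)x and Ps = 447/7 + (1/7)x; the wedge Ps − Pb = 22 gives 447/7 + (1/7)x − (5848/7 - (10/7)x) = 22, so x' = 505.
Then Pb = 5848/7 − (10/7)·505 = 114 and Ps = 447/7 + (1/7)·505 = 136.
Buyers' price falls by P* − Pb = 134 − 114 = 20; sellers' price rises by Ps − P* = 136 − 134 = 2.
So consumers capture 20/22 = 10/11 of each unit of subsidy.

Consumer share = 10/11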